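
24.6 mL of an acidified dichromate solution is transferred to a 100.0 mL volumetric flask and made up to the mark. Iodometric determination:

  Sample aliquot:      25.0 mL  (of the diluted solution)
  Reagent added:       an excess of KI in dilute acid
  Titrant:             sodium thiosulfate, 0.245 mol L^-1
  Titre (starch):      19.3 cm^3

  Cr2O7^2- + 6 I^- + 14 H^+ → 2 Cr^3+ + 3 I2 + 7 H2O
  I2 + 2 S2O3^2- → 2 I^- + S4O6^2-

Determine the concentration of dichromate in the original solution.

n(S2O3^2-) = 0.0193 × 0.245 = 4.73 × 10^-3 mol
n(I2) = n(S2O3^2-)/2 = 2.36 × 10^-3 mol
From the 1:3 ratio, n(Cr2O7^2-) in the aliquot = 1/3 × 2.36 × 10^-3 = 7.88 × 10^-4 mol
[Cr2O7^2-]_dilute = 7.88 × 10^-4 / 0.0250 = 0.0315 mol/L
[Cr2O7^2-]_original = 0.0315 × 100.0/24.6 = 0.128 mol/L

0.128 mol/L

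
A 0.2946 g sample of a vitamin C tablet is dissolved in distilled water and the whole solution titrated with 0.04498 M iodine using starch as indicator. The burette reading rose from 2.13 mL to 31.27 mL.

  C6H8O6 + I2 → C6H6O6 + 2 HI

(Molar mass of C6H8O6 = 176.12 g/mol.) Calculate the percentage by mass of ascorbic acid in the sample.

78.36 %

n(I2) = 0.02914 L × 0.04498 mol/L = 1.311 × 10^-3 mol
n(C6H8O6) = 1.311 × 10^-3 mol (1:1 ratio)
mass of C6H8O6 = 1.311 × 10^-3 × 176.12 g/mol = 0.2308 g
% C6H8O6 = 0.2308 / 0.2946 × 100 = 78.36 %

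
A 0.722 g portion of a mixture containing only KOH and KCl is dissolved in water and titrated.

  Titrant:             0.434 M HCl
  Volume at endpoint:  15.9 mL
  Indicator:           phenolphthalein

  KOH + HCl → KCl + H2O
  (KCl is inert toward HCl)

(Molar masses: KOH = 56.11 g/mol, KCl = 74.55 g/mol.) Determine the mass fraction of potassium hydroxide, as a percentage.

53.6 %

n(HCl) = 0.0159 × 0.434 = 6.90 × 10^-3 mol
Let x = n(KOH), y = n(KCl).
Titrant: 1x = 6.90 × 10^-3;  mass: 56.11x + 74.55y = 0.722
Solving, x = 6.90 × 10^-3 mol, y = 4.49 × 10^-3 mol
mass of KOH = 6.90 × 10^-3 × 56.11 = 0.387 g
% KOH = 0.387 / 0.722 × 100 = 53.6 %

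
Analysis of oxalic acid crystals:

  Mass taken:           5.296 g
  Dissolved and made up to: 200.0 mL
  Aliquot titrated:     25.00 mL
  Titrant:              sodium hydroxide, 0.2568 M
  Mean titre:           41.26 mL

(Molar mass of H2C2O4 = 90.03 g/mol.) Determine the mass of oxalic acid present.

3.816 g

H2C2O4 + 2 NaOH → Na2C2O4 + 2 H2O
n(NaOH) per titration = 0.04126 × 0.2568 = 0.01060 mol
From the 1:2 ratio, n(H2C2O4) in each aliquot = 1/2 × 0.01060 = 5.298 × 10^-3 mol
n(H2C2O4) in the whole flask = 5.298 × 10^-3 × 200.0/25.00 = 0.04238 mol
mass of H2C2O4 = 0.04238 × 90.03 = 3.816 g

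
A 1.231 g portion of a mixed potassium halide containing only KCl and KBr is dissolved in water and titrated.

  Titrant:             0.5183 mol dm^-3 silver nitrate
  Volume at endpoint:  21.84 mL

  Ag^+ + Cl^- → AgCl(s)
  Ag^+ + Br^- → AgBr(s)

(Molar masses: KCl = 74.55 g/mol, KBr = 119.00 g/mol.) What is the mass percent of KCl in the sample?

15.81 %

n(AgNO3) = 0.02184 × 0.5183 = 0.01132 mol
Let x = n(KCl), y = n(KBr).
Titrant: 1x + 1y = 0.01132;  mass: 74.55x + 119.00y = 1.231
Solving, x = 2.611 × 10^-3 mol, y = 8.709 × 10^-3 mol
mass of KCl = 2.611 × 10^-3 × 74.55 = 0.1946 g
% KCl = 0.1946 / 1.231 × 100 = 15.81 %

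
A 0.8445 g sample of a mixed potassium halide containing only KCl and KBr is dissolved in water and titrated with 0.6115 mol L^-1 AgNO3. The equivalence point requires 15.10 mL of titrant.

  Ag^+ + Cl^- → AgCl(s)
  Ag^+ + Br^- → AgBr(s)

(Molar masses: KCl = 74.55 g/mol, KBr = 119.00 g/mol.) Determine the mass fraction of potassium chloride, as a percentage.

50.50 %

n(AgNO3) = 0.01510 × 0.6115 = 9.234 × 10^-3 mol
Let x = n(KCl), y = n(KBr).
Titrant: 1x + 1y = 9.234 × 10^-3;  mass: 74.55x + 119.00y = 0.8445
Solving, x = 5.721 × 10^-3 mol, y = 3.513 × 10^-3 mol
mass of KCl = 5.721 × 10^-3 × 74.55 = 0.4265 g
% KCl = 0.4265 / 0.8445 × 100 = 50.50 %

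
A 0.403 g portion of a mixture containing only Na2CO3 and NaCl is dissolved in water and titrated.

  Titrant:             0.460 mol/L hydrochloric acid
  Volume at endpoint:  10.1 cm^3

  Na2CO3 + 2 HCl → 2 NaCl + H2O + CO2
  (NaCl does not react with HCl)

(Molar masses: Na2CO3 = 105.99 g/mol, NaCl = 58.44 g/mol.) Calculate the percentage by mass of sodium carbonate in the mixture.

n(HCl) = 0.0101 × 0.460 = 4.65 × 10^-3 mol
Let x = n(Na2CO3), y = n(NaCl).
Titrant: 2x = 4.65 × 10^-3;  mass: 105.99x + 58.44y = 0.403
Solving, x = 2.32 × 10^-3 mol, y = 2.68 × 10^-3 mol
mass of Na2CO3 = 2.32 × 10^-3 × 105.99 = 0.246 g
% Na2CO3 = 0.246 / 0.403 × 100 = 61.1 %

61.1 %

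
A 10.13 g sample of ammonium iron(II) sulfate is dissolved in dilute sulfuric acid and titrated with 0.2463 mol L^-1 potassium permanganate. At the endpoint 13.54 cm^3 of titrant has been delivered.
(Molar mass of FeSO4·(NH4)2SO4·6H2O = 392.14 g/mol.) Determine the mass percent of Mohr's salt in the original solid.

MnO4^- + 5 Fe^2+ + 8 H^+ → Mn^2+ + 5 Fe^3+ + 4 H2O
n(KMnO4) = 0.01354 L × 0.2463 mol/L = 3.335 × 10^-3 mol
From the 5:1 ratio, n(FeSO4·(NH4)2SO4·6H2O) = 5/1 × 3.335 × 10^-3 = 0.01667 mol
mass of FeSO4·(NH4)2SO4·6H2O = 0.01667 × 392.14 g/mol = 6.539 g
% FeSO4·(NH4)2SO4·6H2O = 6.539 / 10.13 × 100 = 64.55 %

64.55 %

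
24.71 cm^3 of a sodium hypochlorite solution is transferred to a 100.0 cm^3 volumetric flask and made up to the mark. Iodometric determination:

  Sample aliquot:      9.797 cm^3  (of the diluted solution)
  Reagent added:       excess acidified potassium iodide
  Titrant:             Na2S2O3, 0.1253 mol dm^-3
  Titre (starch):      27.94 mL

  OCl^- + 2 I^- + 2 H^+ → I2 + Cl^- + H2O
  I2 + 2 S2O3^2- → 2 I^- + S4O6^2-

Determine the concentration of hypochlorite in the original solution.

0.7231 mol/L

n(S2O3^2-) = 0.02794 × 0.1253 = 3.501 × 10^-3 mol
n(I2) = n(S2O3^2-)/2 = 1.750 × 10^-3 mol
n(OCl^-) in the aliquot = 1.750 × 10^-3 mol (1:1 ratio)
[OCl^-]_dilute = 1.750 × 10^-3 / 0.009797 = 0.1787 mol/L
[OCl^-]_original = 0.1787 × 100.0/24.71 = 0.7231 mol/L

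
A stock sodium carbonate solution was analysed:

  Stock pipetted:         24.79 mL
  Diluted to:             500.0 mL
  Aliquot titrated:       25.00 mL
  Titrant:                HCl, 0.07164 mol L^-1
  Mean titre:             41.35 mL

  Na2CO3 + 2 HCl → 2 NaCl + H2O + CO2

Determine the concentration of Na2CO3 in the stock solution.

1.195 mol/L

n(HCl) = 0.04135 × 0.07164 = 2.962 × 10^-3 mol
From the 1:2 ratio, n(Na2CO3) in the aliquot = 1/2 × 2.962 × 10^-3 = 1.481 × 10^-3 mol
[Na2CO3]_dilute = 1.481 × 10^-3 / 0.02500 = 0.05925 mol/L
Dilution factor = 500.0 / 24.79 = 20.17
[Na2CO3]_stock = 0.05925 × 20.17 = 1.195 mol/L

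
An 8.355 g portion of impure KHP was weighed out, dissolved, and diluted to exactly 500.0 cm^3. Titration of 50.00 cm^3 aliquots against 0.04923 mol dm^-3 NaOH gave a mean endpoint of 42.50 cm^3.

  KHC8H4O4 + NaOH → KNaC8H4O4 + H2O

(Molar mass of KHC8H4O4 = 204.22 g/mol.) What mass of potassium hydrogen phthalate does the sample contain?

4.273 g

n(NaOH) per titration = 0.04250 × 0.04923 = 2.092 × 10^-3 mol
n(KHC8H4O4) in each aliquot = 2.092 × 10^-3 mol (1:1 ratio)
n(KHC8H4O4) in the whole flask = 2.092 × 10^-3 × 500.0/50.00 = 0.02092 mol
mass of KHC8H4O4 = 0.02092 × 204.22 = 4.273 g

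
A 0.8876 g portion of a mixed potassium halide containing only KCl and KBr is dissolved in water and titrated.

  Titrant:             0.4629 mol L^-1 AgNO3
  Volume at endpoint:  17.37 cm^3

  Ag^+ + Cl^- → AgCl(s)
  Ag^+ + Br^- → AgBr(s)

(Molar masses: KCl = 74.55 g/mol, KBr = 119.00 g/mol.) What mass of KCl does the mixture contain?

n(AgNO3) = 0.01737 × 0.4629 = 8.041 × 10^-3 mol
Let x = n(KCl), y = n(KBr).
Titrant: 1x + 1y = 8.041 × 10^-3;  mass: 74.55x + 119.00y = 0.8876
Solving, x = 1.557 × 10^-3 mol, y = 6.483 × 10^-3 mol
mass of KCl = 1.557 × 10^-3 × 74.55 = 0.1161 g

0.1161 g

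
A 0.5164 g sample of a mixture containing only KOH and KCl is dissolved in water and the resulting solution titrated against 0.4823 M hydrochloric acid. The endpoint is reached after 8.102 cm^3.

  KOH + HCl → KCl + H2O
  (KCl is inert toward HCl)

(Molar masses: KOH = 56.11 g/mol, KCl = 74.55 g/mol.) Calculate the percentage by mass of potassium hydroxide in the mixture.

42.46 %

n(HCl) = 0.008102 × 0.4823 = 3.908 × 10^-3 mol
Let x = n(KOH), y = n(KCl).
Titrant: 1x = 3.908 × 10^-3;  mass: 56.11x + 74.55y = 0.5164
Solving, x = 3.908 × 10^-3 mol, y = 3.986 × 10^-3 mol
mass of KOH = 3.908 × 10^-3 × 56.11 = 0.2193 g
% KOH = 0.2193 / 0.5164 × 100 = 42.46 %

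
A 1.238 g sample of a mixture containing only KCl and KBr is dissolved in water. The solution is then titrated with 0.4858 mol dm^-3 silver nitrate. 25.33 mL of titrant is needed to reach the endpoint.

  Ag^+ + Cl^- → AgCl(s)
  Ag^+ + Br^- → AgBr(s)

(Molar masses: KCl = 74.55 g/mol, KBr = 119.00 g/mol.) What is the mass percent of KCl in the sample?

30.66 %

n(AgNO3) = 0.02533 × 0.4858 = 0.01231 mol
Let x = n(KCl), y = n(KBr).
Titrant: 1x + 1y = 0.01231;  mass: 74.55x + 119.00y = 1.238
Solving, x = 5.092 × 10^-3 mol, y = 7.213 × 10^-3 mol
mass of KCl = 5.092 × 10^-3 × 74.55 = 0.3796 g
% KCl = 0.3796 / 1.238 × 100 = 30.66 %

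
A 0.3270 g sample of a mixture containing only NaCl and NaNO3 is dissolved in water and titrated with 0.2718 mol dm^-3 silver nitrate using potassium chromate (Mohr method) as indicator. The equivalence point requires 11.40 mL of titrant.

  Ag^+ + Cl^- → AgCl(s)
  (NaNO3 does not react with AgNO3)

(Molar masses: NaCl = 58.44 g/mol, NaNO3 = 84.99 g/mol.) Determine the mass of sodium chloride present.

n(AgNO3) = 0.01140 × 0.2718 = 3.099 × 10^-3 mol
Let x = n(NaCl), y = n(NaNO3).
Titrant: 1x = 3.099 × 10^-3;  mass: 58.44x + 84.99y = 0.3270
Solving, x = 3.099 × 10^-3 mol, y = 1.717 × 10^-3 mol
mass of NaCl = 3.099 × 10^-3 × 58.44 = 0.1811 g

0.1811 g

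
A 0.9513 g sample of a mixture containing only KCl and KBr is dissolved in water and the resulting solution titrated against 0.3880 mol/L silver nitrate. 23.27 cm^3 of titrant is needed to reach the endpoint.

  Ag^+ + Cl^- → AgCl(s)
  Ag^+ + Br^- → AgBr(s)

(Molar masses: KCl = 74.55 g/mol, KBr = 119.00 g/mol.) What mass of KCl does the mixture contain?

n(AgNO3) = 0.02327 × 0.3880 = 9.029 × 10^-3 mol
Let x = n(KCl), y = n(KBr).
Titrant: 1x + 1y = 9.029 × 10^-3;  mass: 74.55x + 119.00y = 0.9513
Solving, x = 2.770 × 10^-3 mol, y = 6.259 × 10^-3 mol
mass of KCl = 2.770 × 10^-3 × 74.55 = 0.2065 g

0.2065 g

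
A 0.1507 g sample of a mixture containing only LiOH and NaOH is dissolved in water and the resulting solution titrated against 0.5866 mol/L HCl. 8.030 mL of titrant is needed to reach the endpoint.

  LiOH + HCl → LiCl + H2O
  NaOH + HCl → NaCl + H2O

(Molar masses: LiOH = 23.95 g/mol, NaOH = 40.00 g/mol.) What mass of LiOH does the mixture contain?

n(HCl) = 0.008030 × 0.5866 = 4.710 × 10^-3 mol
Let x = n(LiOH), y = n(NaOH).
Titrant: 1x + 1y = 4.710 × 10^-3;  mass: 23.95x + 40.00y = 0.1507
Solving, x = 2.350 × 10^-3 mol, y = 2.360 × 10^-3 mol
mass of LiOH = 2.350 × 10^-3 × 23.95 = 0.05628 g

0.05628 g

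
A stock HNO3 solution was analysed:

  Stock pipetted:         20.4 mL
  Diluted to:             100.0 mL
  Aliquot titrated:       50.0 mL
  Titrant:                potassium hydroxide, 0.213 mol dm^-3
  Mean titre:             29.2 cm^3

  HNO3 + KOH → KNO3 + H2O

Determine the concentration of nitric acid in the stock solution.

n(KOH) = 0.0292 × 0.213 = 6.22 × 10^-3 mol
n(HNO3) in the aliquot = 6.22 × 10^-3 mol (1:1 ratio)
[HNO3]_dilute = 6.22 × 10^-3 / 0.0500 = 0.124 mol/L
Dilution factor = 100.0 / 20.4 = 4.902
[HNO3]_stock = 0.124 × 4.902 = 0.610 mol/L

0.610 mol/L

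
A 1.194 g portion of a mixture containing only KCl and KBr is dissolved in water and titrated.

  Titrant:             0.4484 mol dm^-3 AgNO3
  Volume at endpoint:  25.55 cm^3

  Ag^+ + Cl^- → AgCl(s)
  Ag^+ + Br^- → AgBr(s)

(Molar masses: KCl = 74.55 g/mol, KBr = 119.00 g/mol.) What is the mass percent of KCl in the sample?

n(AgNO3) = 0.02555 × 0.4484 = 0.01146 mol
Let x = n(KCl), y = n(KBr).
Titrant: 1x + 1y = 0.01146;  mass: 74.55x + 119.00y = 1.194
Solving, x = 3.810 × 10^-3 mol, y = 7.647 × 10^-3 mol
mass of KCl = 3.810 × 10^-3 × 74.55 = 0.2840 g
% KCl = 0.2840 / 1.194 × 100 = 23.79 %

23.79 %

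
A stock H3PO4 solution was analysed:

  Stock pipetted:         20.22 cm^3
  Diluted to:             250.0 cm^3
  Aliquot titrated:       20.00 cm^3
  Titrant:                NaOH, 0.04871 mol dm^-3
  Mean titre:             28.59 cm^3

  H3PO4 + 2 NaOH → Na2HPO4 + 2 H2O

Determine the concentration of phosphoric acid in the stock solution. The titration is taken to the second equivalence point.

0.4305 mol/L

n(NaOH) = 0.02859 × 0.04871 = 1.393 × 10^-3 mol
From the 1:2 ratio, n(H3PO4) in the aliquot = 1/2 × 1.393 × 10^-3 = 6.963 × 10^-4 mol
[H3PO4]_dilute = 6.963 × 10^-4 / 0.02000 = 0.03482 mol/L
Dilution factor = 250.0 / 20.22 = 12.36
[H3PO4]_stock = 0.03482 × 12.36 = 0.4305 mol/L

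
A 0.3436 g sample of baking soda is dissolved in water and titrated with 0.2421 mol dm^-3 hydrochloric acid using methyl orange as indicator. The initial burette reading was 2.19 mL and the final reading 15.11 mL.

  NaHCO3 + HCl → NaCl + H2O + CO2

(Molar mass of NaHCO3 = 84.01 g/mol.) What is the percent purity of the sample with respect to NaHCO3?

n(HCl) = 0.01292 L × 0.2421 mol/L = 3.128 × 10^-3 mol
n(NaHCO3) = 3.128 × 10^-3 mol (1:1 ratio)
mass of NaHCO3 = 3.128 × 10^-3 × 84.01 g/mol = 0.2628 g
% NaHCO3 = 0.2628 / 0.3436 × 100 = 76.48 %

76.48 %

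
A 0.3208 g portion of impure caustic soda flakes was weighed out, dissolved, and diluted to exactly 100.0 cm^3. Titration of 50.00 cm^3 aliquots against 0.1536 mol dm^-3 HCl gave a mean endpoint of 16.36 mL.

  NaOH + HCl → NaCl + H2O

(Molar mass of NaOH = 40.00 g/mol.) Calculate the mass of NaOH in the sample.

n(HCl) per titration = 0.01636 × 0.1536 = 2.513 × 10^-3 mol
n(NaOH) in each aliquot = 2.513 × 10^-3 mol (1:1 ratio)
n(NaOH) in the whole flask = 2.513 × 10^-3 × 100.0/50.00 = 5.026 × 10^-3 mol
mass of NaOH = 5.026 × 10^-3 × 40.00 = 0.2010 g

0.2010 g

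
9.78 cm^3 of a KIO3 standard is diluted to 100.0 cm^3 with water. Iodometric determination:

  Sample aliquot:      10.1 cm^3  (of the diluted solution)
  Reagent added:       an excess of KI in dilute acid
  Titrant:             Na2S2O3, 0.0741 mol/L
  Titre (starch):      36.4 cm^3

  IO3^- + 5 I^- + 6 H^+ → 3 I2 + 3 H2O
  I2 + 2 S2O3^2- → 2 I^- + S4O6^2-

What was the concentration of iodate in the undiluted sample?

0.455 mol/L

n(S2O3^2-) = 0.0364 × 0.0741 = 2.70 × 10^-3 mol
n(I2) = n(S2O3^2-)/2 = 1.35 × 10^-3 mol
From the 1:3 ratio, n(IO3^-) in the aliquot = 1/3 × 1.35 × 10^-3 = 4.50 × 10^-4 mol
[IO3^-]_dilute = 4.50 × 10^-4 / 0.0101 = 0.0445 mol/L
[IO3^-]_original = 0.0445 × 100.0/9.78 = 0.455 mol/L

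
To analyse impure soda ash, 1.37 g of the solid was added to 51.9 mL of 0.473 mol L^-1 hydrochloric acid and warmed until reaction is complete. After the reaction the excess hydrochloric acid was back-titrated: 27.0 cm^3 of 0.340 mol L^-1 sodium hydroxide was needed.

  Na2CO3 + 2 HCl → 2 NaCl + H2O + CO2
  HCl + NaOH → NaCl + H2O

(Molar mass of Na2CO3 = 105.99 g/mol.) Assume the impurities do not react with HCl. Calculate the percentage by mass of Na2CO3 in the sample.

59.4 %

n(HCl) added = 0.0519 × 0.473 = 0.0245 mol
n(NaOH) used in back-titration = 0.0270 × 0.340 = 9.18 × 10^-3 mol
n(HCl) left over = 9.18 × 10^-3 mol (1:1 ratio)
n(HCl) consumed by analyte = 0.0245 − 9.18 × 10^-3 = 0.0154 mol
From the 1:2 ratio, n(Na2CO3) = 1/2 × 0.0154 = 7.68 × 10^-3 mol
mass of Na2CO3 = 7.68 × 10^-3 × 105.99 = 0.814 g
% Na2CO3 = 0.814 / 1.37 × 100 = 59.4 %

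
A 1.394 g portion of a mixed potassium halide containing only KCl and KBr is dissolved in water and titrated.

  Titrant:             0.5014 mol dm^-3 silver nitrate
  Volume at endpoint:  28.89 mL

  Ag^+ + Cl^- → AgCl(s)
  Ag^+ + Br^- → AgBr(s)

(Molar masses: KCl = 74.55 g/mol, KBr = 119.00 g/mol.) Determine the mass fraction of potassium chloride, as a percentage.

39.68 %

n(AgNO3) = 0.02889 × 0.5014 = 0.01449 mol
Let x = n(KCl), y = n(KBr).
Titrant: 1x + 1y = 0.01449;  mass: 74.55x + 119.00y = 1.394
Solving, x = 7.419 × 10^-3 mol, y = 7.067 × 10^-3 mol
mass of KCl = 7.419 × 10^-3 × 74.55 = 0.5531 g
% KCl = 0.5531 / 1.394 × 100 = 39.68 %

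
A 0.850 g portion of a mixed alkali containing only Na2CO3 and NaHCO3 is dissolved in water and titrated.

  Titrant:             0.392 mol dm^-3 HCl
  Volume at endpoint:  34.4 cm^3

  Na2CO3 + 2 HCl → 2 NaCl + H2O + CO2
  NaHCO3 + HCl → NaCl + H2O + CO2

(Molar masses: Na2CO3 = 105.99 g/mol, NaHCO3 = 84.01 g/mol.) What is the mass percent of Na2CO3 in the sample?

n(HCl) = 0.0344 × 0.392 = 0.0135 mol
Let x = n(Na2CO3), y = n(NaHCO3).
Titrant: 2x + 1y = 0.0135;  mass: 105.99x + 84.01y = 0.850
Solving, x = 4.56 × 10^-3 mol, y = 4.36 × 10^-3 mol
mass of Na2CO3 = 4.56 × 10^-3 × 105.99 = 0.483 g
% Na2CO3 = 0.483 / 0.850 × 100 = 56.9 %

56.9 %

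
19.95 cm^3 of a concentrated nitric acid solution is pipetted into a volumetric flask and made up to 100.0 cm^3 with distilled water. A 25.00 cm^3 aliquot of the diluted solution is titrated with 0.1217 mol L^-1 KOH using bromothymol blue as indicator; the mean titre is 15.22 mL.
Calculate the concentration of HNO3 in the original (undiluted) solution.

0.3714 mol/L

HNO3 + KOH → KNO3 + H2O
n(KOH) = 0.01522 × 0.1217 = 1.852 × 10^-3 mol
n(HNO3) in the aliquot = 1.852 × 10^-3 mol (1:1 ratio)
[HNO3]_dilute = 1.852 × 10^-3 / 0.02500 = 0.07409 mol/L
Dilution factor = 100.0 / 19.95 = 5.013
[HNO3]_stock = 0.07409 × 5.013 = 0.3714 mol/L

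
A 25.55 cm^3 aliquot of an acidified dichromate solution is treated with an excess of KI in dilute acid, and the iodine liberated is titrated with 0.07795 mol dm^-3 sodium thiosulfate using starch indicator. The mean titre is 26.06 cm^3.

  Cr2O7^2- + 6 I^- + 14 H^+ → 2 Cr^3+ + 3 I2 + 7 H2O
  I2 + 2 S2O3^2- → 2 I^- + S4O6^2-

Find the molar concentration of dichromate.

n(S2O3^2-) = 0.02606 × 0.07795 = 2.031 × 10^-3 mol
n(I2) = n(S2O3^2-)/2 = 1.016 × 10^-3 mol
From the 1:3 ratio, n(Cr2O7^2-) in the aliquot = 1/3 × 1.016 × 10^-3 = 3.386 × 10^-4 mol
[Cr2O7^2-] = 3.386 × 10^-4 / 0.02555 = 0.01325 mol/L

0.01325 mol/L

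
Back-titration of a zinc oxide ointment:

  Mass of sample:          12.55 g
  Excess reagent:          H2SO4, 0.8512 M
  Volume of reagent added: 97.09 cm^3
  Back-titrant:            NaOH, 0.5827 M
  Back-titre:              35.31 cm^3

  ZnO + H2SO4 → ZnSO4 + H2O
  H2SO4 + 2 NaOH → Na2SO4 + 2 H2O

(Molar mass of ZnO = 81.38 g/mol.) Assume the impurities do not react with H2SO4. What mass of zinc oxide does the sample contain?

5.888 g

n(H2SO4) added = 0.09709 × 0.8512 = 0.08264 mol
n(NaOH) used in back-titration = 0.03531 × 0.5827 = 0.02058 mol
From the 1:2 ratio, n(H2SO4) left over = 1/2 × 0.02058 = 0.01029 mol
n(H2SO4) consumed by analyte = 0.08264 − 0.01029 = 0.07236 mol
n(ZnO) = 0.07236 mol (1:1 ratio)
mass of ZnO = 0.07236 × 81.38 = 5.888 g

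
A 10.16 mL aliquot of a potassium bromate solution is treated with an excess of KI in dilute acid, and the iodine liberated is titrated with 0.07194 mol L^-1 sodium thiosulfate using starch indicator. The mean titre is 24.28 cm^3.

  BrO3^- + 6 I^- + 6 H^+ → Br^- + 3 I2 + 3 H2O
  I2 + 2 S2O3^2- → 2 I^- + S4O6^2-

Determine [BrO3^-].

n(S2O3^2-) = 0.02428 × 0.07194 = 1.747 × 10^-3 mol
n(I2) = n(S2O3^2-)/2 = 8.734 × 10^-4 mol
From the 1:3 ratio, n(BrO3^-) in the aliquot = 1/3 × 8.734 × 10^-4 = 2.911 × 10^-4 mol
[BrO3^-] = 2.911 × 10^-4 / 0.01016 = 0.02865 mol/L

0.02865 mol/L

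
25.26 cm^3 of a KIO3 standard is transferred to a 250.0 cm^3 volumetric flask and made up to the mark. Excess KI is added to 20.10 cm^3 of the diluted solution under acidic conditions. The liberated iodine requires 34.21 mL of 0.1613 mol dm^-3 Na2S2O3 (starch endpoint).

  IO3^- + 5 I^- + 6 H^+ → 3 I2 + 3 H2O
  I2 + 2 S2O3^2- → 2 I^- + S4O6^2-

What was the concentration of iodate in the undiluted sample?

0.4528 mol/L

n(S2O3^2-) = 0.03421 × 0.1613 = 5.518 × 10^-3 mol
n(I2) = n(S2O3^2-)/2 = 2.759 × 10^-3 mol
From the 1:3 ratio, n(IO3^-) in the aliquot = 1/3 × 2.759 × 10^-3 = 9.197 × 10^-4 mol
[IO3^-]_dilute = 9.197 × 10^-4 / 0.02010 = 0.04576 mol/L
[IO3^-]_original = 0.04576 × 250.0/25.26 = 0.4528 mol/L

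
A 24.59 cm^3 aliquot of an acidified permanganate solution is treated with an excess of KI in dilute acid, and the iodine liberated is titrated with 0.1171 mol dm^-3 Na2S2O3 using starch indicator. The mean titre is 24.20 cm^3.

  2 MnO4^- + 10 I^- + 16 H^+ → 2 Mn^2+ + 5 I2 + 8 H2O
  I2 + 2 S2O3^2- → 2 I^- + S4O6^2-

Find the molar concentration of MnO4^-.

0.02305 mol/L

n(S2O3^2-) = 0.02420 × 0.1171 = 2.834 × 10^-3 mol
n(I2) = n(S2O3^2-)/2 = 1.417 × 10^-3 mol
From the 2:5 ratio, n(MnO4^-) in the aliquot = 2/5 × 1.417 × 10^-3 = 5.668 × 10^-4 mol
[MnO4^-] = 5.668 × 10^-4 / 0.02459 = 0.02305 mol/L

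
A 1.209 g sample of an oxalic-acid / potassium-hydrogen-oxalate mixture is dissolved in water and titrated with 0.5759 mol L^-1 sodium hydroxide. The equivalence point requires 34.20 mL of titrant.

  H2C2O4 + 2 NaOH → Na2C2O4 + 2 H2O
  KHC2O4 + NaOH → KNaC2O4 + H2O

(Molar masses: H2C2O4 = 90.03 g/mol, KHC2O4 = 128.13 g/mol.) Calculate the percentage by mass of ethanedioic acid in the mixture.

58.89 %

n(NaOH) = 0.03420 × 0.5759 = 0.01970 mol
Let x = n(H2C2O4), y = n(KHC2O4).
Titrant: 2x + 1y = 0.01970;  mass: 90.03x + 128.13y = 1.209
Solving, x = 7.908 × 10^-3 mol, y = 3.879 × 10^-3 mol
mass of H2C2O4 = 7.908 × 10^-3 × 90.03 = 0.7120 g
% H2C2O4 = 0.7120 / 1.209 × 100 = 58.89 %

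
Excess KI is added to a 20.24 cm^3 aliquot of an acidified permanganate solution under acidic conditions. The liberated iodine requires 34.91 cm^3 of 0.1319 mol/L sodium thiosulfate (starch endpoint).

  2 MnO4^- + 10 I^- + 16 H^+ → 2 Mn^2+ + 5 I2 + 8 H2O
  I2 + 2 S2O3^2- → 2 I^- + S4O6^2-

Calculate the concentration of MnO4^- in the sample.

n(S2O3^2-) = 0.03491 × 0.1319 = 4.605 × 10^-3 mol
n(I2) = n(S2O3^2-)/2 = 2.302 × 10^-3 mol
From the 2:5 ratio, n(MnO4^-) in the aliquot = 2/5 × 2.302 × 10^-3 = 9.209 × 10^-4 mol
[MnO4^-] = 9.209 × 10^-4 / 0.02024 = 0.04550 mol/L

0.04550 mol/L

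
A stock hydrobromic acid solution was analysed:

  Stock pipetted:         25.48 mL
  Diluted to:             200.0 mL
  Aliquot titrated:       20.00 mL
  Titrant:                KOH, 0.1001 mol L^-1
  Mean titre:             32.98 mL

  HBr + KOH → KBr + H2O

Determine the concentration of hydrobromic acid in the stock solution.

n(KOH) = 0.03298 × 0.1001 = 3.301 × 10^-3 mol
n(HBr) in the aliquot = 3.301 × 10^-3 mol (1:1 ratio)
[HBr]_dilute = 3.301 × 10^-3 / 0.02000 = 0.1651 mol/L
Dilution factor = 200.0 / 25.48 = 7.849
[HBr]_stock = 0.1651 × 7.849 = 1.296 mol/L

1.296 mol/L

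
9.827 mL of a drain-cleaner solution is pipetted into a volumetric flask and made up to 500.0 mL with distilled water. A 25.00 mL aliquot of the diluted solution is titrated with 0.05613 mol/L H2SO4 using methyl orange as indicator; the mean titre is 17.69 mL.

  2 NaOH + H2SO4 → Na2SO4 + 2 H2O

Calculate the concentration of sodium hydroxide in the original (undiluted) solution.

4.042 mol/L

n(H2SO4) = 0.01769 × 0.05613 = 9.929 × 10^-4 mol
From the 2:1 ratio, n(NaOH) in the aliquot = 2/1 × 9.929 × 10^-4 = 1.986 × 10^-3 mol
[NaOH]_dilute = 1.986 × 10^-3 / 0.02500 = 0.07944 mol/L
Dilution factor = 500.0 / 9.827 = 50.88
[NaOH]_stock = 0.07944 × 50.88 = 4.042 mol/L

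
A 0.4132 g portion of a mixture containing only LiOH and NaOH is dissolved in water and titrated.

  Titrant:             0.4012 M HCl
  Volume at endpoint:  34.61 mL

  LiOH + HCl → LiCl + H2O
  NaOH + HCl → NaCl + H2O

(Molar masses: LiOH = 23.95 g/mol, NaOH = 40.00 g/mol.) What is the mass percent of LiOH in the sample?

n(HCl) = 0.03461 × 0.4012 = 0.01389 mol
Let x = n(LiOH), y = n(NaOH).
Titrant: 1x + 1y = 0.01389;  mass: 23.95x + 40.00y = 0.4132
Solving, x = 8.861 × 10^-3 mol, y = 5.024 × 10^-3 mol
mass of LiOH = 8.861 × 10^-3 × 23.95 = 0.2122 g
% LiOH = 0.2122 / 0.4132 × 100 = 51.36 %

51.36 %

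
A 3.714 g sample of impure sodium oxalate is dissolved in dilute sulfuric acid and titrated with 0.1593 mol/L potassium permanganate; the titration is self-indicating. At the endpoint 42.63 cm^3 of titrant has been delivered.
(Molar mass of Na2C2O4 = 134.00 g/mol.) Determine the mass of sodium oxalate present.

2.275 g

2 MnO4^- + 5 C2O4^2- + 16 H^+ → 2 Mn^2+ + 10 CO2 + 8 H2O
n(KMnO4) = 0.04263 L × 0.1593 mol/L = 6.791 × 10^-3 mol
From the 5:2 ratio, n(Na2C2O4) = 5/2 × 6.791 × 10^-3 = 0.01698 mol
mass of Na2C2O4 = 0.01698 × 134.00 g/mol = 2.275 g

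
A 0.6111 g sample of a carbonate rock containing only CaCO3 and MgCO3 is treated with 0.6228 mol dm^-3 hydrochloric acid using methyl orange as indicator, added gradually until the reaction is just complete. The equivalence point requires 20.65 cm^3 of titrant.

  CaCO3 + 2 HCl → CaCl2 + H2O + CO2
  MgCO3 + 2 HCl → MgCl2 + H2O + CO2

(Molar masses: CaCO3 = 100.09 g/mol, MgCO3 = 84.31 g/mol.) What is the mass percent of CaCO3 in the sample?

71.57 %

n(HCl) = 0.02065 × 0.6228 = 0.01286 mol
Let x = n(CaCO3), y = n(MgCO3).
Titrant: 2x + 2y = 0.01286;  mass: 100.09x + 84.31y = 0.6111
Solving, x = 4.370 × 10^-3 mol, y = 2.061 × 10^-3 mol
mass of CaCO3 = 4.370 × 10^-3 × 100.09 = 0.4374 g
% CaCO3 = 0.4374 / 0.6111 × 100 = 71.57 %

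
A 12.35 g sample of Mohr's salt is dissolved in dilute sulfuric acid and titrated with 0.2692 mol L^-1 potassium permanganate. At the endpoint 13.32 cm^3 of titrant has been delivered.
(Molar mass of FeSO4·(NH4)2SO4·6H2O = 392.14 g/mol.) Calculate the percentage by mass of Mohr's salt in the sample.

56.93 %

MnO4^- + 5 Fe^2+ + 8 H^+ → Mn^2+ + 5 Fe^3+ + 4 H2O
n(KMnO4) = 0.01332 L × 0.2692 mol/L = 3.586 × 10^-3 mol
From the 5:1 ratio, n(FeSO4·(NH4)2SO4·6H2O) = 5/1 × 3.586 × 10^-3 = 0.01793 mol
mass of FeSO4·(NH4)2SO4·6H2O = 0.01793 × 392.14 g/mol = 7.031 g
% FeSO4·(NH4)2SO4·6H2O = 7.031 / 12.35 × 100 = 56.93 %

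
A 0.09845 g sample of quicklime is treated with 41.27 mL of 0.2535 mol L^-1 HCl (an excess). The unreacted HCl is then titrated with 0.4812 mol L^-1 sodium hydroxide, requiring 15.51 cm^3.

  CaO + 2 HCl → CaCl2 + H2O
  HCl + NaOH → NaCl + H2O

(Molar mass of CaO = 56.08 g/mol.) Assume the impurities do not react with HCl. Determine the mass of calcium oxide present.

0.08408 g

n(HCl) added = 0.04127 × 0.2535 = 0.01046 mol
n(NaOH) used in back-titration = 0.01551 × 0.4812 = 7.463 × 10^-3 mol
n(HCl) left over = 7.463 × 10^-3 mol (1:1 ratio)
n(HCl) consumed by analyte = 0.01046 − 7.463 × 10^-3 = 2.999 × 10^-3 mol
From the 1:2 ratio, n(CaO) = 1/2 × 2.999 × 10^-3 = 1.499 × 10^-3 mol
mass of CaO = 1.499 × 10^-3 × 56.08 = 0.08408 g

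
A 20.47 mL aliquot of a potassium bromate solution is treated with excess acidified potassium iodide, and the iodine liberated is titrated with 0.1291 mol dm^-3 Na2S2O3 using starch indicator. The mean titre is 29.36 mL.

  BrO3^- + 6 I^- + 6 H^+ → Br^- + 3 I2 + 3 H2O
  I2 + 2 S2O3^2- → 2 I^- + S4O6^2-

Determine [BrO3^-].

n(S2O3^2-) = 0.02936 × 0.1291 = 3.790 × 10^-3 mol
n(I2) = n(S2O3^2-)/2 = 1.895 × 10^-3 mol
From the 1:3 ratio, n(BrO3^-) in the aliquot = 1/3 × 1.895 × 10^-3 = 6.317 × 10^-4 mol
[BrO3^-] = 6.317 × 10^-4 / 0.02047 = 0.03086 mol/L

0.03086 mol/L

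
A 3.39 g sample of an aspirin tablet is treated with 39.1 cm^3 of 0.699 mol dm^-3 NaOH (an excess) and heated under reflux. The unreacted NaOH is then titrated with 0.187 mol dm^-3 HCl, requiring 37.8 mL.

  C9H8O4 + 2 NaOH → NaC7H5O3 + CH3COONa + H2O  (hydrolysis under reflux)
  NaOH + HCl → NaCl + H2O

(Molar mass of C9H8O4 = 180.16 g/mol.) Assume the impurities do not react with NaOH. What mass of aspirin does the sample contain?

1.83 g

n(NaOH) added = 0.0391 × 0.699 = 0.0273 mol
n(HCl) used in back-titration = 0.0378 × 0.187 = 7.07 × 10^-3 mol
n(NaOH) left over = 7.07 × 10^-3 mol (1:1 ratio)
n(NaOH) consumed by analyte = 0.0273 − 7.07 × 10^-3 = 0.0203 mol
From the 1:2 ratio, n(C9H8O4) = 1/2 × 0.0203 = 0.0101 mol
mass of C9H8O4 = 0.0101 × 180.16 = 1.83 g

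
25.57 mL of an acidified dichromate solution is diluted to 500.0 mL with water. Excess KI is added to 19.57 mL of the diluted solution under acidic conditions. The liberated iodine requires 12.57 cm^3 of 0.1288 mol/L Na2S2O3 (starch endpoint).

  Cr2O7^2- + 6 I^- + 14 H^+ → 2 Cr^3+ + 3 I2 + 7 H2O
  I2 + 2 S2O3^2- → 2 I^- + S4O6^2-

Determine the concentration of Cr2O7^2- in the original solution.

n(S2O3^2-) = 0.01257 × 0.1288 = 1.619 × 10^-3 mol
n(I2) = n(S2O3^2-)/2 = 8.095 × 10^-4 mol
From the 1:3 ratio, n(Cr2O7^2-) in the aliquot = 1/3 × 8.095 × 10^-4 = 2.698 × 10^-4 mol
[Cr2O7^2-]_dilute = 2.698 × 10^-4 / 0.01957 = 0.01379 mol/L
[Cr2O7^2-]_original = 0.01379 × 500.0/25.57 = 0.2696 mol/L

0.2696 mol/L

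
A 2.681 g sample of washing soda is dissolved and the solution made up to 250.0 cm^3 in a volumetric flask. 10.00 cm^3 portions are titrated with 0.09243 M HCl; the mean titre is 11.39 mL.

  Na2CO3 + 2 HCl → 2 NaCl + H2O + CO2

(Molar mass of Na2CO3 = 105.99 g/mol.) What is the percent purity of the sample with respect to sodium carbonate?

n(HCl) per titration = 0.01139 × 0.09243 = 1.053 × 10^-3 mol
From the 1:2 ratio, n(Na2CO3) in each aliquot = 1/2 × 1.053 × 10^-3 = 5.264 × 10^-4 mol
n(Na2CO3) in the whole flask = 5.264 × 10^-4 × 250.0/10.00 = 0.01316 mol
mass of Na2CO3 = 0.01316 × 105.99 = 1.395 g
% Na2CO3 = 1.395 / 2.681 × 100 = 52.03 %

52.03 %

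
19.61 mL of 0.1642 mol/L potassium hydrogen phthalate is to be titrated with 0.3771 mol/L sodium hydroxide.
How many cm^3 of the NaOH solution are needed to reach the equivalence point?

KHC8H4O4 + NaOH → KNaC8H4O4 + H2O
n(KHC8H4O4) = 0.01961 L × 0.1642 mol/L = 3.220 × 10^-3 mol
n(NaOH) = 3.220 × 10^-3 mol (1:1 stoichiometry)
V(NaOH) = 3.220 × 10^-3 mol / 0.3771 mol/L = 0.008539 L = 8.539 mL

8.539 mL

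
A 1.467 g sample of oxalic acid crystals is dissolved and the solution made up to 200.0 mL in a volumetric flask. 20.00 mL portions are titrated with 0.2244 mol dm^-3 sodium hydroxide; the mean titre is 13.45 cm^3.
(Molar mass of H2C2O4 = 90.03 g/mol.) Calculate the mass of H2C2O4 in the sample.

H2C2O4 + 2 NaOH → Na2C2O4 + 2 H2O
n(NaOH) per titration = 0.01345 × 0.2244 = 3.018 × 10^-3 mol
From the 1:2 ratio, n(H2C2O4) in each aliquot = 1/2 × 3.018 × 10^-3 = 1.509 × 10^-3 mol
n(H2C2O4) in the whole flask = 1.509 × 10^-3 × 200.0/20.00 = 0.01509 mol
mass of H2C2O4 = 0.01509 × 90.03 = 1.359 g

1.359 g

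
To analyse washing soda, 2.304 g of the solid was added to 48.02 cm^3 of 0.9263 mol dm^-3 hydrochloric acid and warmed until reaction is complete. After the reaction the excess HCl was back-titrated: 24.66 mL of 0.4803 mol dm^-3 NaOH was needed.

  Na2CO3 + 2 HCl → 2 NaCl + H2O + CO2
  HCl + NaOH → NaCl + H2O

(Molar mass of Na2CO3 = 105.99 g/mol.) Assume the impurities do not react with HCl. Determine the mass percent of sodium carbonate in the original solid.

75.07 %

n(HCl) added = 0.04802 × 0.9263 = 0.04448 mol
n(NaOH) used in back-titration = 0.02466 × 0.4803 = 0.01184 mol
n(HCl) left over = 0.01184 mol (1:1 ratio)
n(HCl) consumed by analyte = 0.04448 − 0.01184 = 0.03264 mol
From the 1:2 ratio, n(Na2CO3) = 1/2 × 0.03264 = 0.01632 mol
mass of Na2CO3 = 0.01632 × 105.99 = 1.730 g
% Na2CO3 = 1.730 / 2.304 × 100 = 75.07 %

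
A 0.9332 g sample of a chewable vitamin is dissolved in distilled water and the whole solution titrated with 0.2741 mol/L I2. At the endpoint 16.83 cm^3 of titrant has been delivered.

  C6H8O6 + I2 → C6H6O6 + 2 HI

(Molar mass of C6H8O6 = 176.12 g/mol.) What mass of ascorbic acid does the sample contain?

0.8125 g

n(I2) = 0.01683 L × 0.2741 mol/L = 4.613 × 10^-3 mol
n(C6H8O6) = 4.613 × 10^-3 mol (1:1 ratio)
mass of C6H8O6 = 4.613 × 10^-3 × 176.12 g/mol = 0.8125 g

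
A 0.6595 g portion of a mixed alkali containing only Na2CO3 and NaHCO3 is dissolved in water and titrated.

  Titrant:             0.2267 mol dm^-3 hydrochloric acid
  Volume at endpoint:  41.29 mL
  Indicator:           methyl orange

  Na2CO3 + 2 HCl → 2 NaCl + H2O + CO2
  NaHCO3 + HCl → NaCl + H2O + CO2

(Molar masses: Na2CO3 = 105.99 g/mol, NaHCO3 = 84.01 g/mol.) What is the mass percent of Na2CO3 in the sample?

n(HCl) = 0.04129 × 0.2267 = 9.360 × 10^-3 mol
Let x = n(Na2CO3), y = n(NaHCO3).
Titrant: 2x + 1y = 9.360 × 10^-3;  mass: 105.99x + 84.01y = 0.6595
Solving, x = 2.045 × 10^-3 mol, y = 5.270 × 10^-3 mol
mass of Na2CO3 = 2.045 × 10^-3 × 105.99 = 0.2168 g
% Na2CO3 = 0.2168 / 0.6595 × 100 = 32.87 %

32.87 %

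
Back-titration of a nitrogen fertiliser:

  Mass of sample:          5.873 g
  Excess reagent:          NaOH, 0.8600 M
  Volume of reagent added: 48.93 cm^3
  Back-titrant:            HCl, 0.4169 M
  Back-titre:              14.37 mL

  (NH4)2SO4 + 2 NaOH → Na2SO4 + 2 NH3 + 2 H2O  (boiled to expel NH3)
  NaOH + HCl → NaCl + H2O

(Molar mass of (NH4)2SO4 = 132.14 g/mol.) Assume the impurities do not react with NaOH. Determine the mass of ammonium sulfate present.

n(NaOH) added = 0.04893 × 0.8600 = 0.04208 mol
n(HCl) used in back-titration = 0.01437 × 0.4169 = 5.991 × 10^-3 mol
n(NaOH) left over = 5.991 × 10^-3 mol (1:1 ratio)
n(NaOH) consumed by analyte = 0.04208 − 5.991 × 10^-3 = 0.03609 mol
From the 1:2 ratio, n((NH4)2SO4) = 1/2 × 0.03609 = 0.01804 mol
mass of (NH4)2SO4 = 0.01804 × 132.14 = 2.384 g

2.384 g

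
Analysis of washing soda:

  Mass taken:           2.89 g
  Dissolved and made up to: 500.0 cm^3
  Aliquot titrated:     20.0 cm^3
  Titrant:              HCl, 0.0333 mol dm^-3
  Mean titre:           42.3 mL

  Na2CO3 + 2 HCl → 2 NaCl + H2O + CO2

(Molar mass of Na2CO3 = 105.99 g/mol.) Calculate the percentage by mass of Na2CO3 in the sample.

n(HCl) per titration = 0.0423 × 0.0333 = 1.41 × 10^-3 mol
From the 1:2 ratio, n(Na2CO3) in each aliquot = 1/2 × 1.41 × 10^-3 = 7.04 × 10^-4 mol
n(Na2CO3) in the whole flask = 7.04 × 10^-4 × 500.0/20.0 = 0.0176 mol
mass of Na2CO3 = 0.0176 × 105.99 = 1.87 g
% Na2CO3 = 1.87 / 2.89 × 100 = 64.6 %

64.6 %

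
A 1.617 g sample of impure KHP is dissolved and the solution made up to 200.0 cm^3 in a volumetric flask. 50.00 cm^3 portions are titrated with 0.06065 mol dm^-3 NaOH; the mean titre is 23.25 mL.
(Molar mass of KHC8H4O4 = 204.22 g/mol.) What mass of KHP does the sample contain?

KHC8H4O4 + NaOH → KNaC8H4O4 + H2O
n(NaOH) per titration = 0.02325 × 0.06065 = 1.410 × 10^-3 mol
n(KHC8H4O4) in each aliquot = 1.410 × 10^-3 mol (1:1 ratio)
n(KHC8H4O4) in the whole flask = 1.410 × 10^-3 × 200.0/50.00 = 5.640 × 10^-3 mol
mass of KHC8H4O4 = 5.640 × 10^-3 × 204.22 = 1.152 g

1.152 g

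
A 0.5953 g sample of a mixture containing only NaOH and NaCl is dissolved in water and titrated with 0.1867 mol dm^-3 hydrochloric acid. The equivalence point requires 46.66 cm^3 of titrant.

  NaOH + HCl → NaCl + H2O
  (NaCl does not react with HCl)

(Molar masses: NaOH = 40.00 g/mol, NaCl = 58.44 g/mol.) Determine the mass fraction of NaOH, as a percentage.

58.53 %

n(HCl) = 0.04666 × 0.1867 = 8.711 × 10^-3 mol
Let x = n(NaOH), y = n(NaCl).
Titrant: 1x = 8.711 × 10^-3;  mass: 40.00x + 58.44y = 0.5953
Solving, x = 8.711 × 10^-3 mol, y = 4.224 × 10^-3 mol
mass of NaOH = 8.711 × 10^-3 × 40.00 = 0.3485 g
% NaOH = 0.3485 / 0.5953 × 100 = 58.53 %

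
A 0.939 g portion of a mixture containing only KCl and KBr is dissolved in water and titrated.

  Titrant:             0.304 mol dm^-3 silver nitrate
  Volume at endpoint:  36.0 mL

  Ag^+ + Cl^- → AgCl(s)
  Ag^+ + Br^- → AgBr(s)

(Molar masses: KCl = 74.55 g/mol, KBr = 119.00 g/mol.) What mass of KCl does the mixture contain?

n(AgNO3) = 0.0360 × 0.304 = 0.0109 mol
Let x = n(KCl), y = n(KBr).
Titrant: 1x + 1y = 0.0109;  mass: 74.55x + 119.00y = 0.939
Solving, x = 8.17 × 10^-3 mol, y = 2.77 × 10^-3 mol
mass of KCl = 8.17 × 10^-3 × 74.55 = 0.609 g

0.609 g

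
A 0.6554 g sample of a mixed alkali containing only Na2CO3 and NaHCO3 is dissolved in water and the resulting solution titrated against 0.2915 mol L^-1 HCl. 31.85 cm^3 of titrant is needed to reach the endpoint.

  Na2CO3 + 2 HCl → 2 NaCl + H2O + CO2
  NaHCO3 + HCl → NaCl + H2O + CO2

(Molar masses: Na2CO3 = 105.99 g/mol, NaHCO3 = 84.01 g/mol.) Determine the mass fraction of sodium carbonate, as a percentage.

n(HCl) = 0.03185 × 0.2915 = 9.284 × 10^-3 mol
Let x = n(Na2CO3), y = n(NaHCO3).
Titrant: 2x + 1y = 9.284 × 10^-3;  mass: 105.99x + 84.01y = 0.6554
Solving, x = 2.008 × 10^-3 mol, y = 5.268 × 10^-3 mol
mass of Na2CO3 = 2.008 × 10^-3 × 105.99 = 0.2129 g
% Na2CO3 = 0.2129 / 0.6554 × 100 = 32.48 %

32.48 %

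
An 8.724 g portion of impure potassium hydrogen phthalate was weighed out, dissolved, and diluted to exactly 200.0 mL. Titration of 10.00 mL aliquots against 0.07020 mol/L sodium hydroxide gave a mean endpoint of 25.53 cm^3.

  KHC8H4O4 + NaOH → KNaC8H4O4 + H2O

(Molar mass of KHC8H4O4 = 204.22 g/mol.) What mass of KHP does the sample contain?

n(NaOH) per titration = 0.02553 × 0.07020 = 1.792 × 10^-3 mol
n(KHC8H4O4) in each aliquot = 1.792 × 10^-3 mol (1:1 ratio)
n(KHC8H4O4) in the whole flask = 1.792 × 10^-3 × 200.0/10.00 = 0.03584 mol
mass of KHC8H4O4 = 0.03584 × 204.22 = 7.320 g

7.320 g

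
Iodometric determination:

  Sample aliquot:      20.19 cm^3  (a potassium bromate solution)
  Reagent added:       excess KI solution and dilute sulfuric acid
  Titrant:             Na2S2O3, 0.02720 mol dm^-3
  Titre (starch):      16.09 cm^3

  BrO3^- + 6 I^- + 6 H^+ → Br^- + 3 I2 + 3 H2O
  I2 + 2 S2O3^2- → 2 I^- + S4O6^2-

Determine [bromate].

n(S2O3^2-) = 0.01609 × 0.02720 = 4.376 × 10^-4 mol
n(I2) = n(S2O3^2-)/2 = 2.188 × 10^-4 mol
From the 1:3 ratio, n(BrO3^-) in the aliquot = 1/3 × 2.188 × 10^-4 = 7.294 × 10^-5 mol
[BrO3^-] = 7.294 × 10^-5 / 0.02019 = 0.003613 mol/L

0.003613 mol/L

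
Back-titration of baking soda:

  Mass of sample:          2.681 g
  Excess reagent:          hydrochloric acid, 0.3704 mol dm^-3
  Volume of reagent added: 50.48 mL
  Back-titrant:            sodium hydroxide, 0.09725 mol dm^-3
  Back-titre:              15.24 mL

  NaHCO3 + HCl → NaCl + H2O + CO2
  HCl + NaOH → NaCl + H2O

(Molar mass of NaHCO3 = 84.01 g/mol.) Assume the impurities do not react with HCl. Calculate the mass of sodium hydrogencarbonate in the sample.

1.446 g

n(HCl) added = 0.05048 × 0.3704 = 0.01870 mol
n(NaOH) used in back-titration = 0.01524 × 0.09725 = 1.482 × 10^-3 mol
n(HCl) left over = 1.482 × 10^-3 mol (1:1 ratio)
n(HCl) consumed by analyte = 0.01870 − 1.482 × 10^-3 = 0.01722 mol
n(NaHCO3) = 0.01722 mol (1:1 ratio)
mass of NaHCO3 = 0.01722 × 84.01 = 1.446 g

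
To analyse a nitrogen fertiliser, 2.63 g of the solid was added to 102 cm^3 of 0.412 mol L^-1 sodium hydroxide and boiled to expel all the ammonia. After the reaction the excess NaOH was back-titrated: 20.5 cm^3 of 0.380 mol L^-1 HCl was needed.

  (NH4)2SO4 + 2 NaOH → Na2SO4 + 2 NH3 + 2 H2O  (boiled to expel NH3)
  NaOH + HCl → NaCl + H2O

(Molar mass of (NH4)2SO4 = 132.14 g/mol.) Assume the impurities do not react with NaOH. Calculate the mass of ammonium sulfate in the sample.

n(NaOH) added = 0.102 × 0.412 = 0.0420 mol
n(HCl) used in back-titration = 0.0205 × 0.380 = 7.79 × 10^-3 mol
n(NaOH) left over = 7.79 × 10^-3 mol (1:1 ratio)
n(NaOH) consumed by analyte = 0.0420 − 7.79 × 10^-3 = 0.0342 mol
From the 1:2 ratio, n((NH4)2SO4) = 1/2 × 0.0342 = 0.0171 mol
mass of (NH4)2SO4 = 0.0171 × 132.14 = 2.26 g

2.26 g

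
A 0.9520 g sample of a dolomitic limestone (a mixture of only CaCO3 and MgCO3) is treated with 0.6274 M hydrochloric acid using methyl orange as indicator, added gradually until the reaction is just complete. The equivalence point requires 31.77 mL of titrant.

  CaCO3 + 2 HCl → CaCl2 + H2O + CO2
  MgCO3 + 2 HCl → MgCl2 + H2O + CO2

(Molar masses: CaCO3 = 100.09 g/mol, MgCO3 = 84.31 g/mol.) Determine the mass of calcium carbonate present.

0.7088 g

n(HCl) = 0.03177 × 0.6274 = 0.01993 mol
Let x = n(CaCO3), y = n(MgCO3).
Titrant: 2x + 2y = 0.01993;  mass: 100.09x + 84.31y = 0.9520
Solving, x = 7.081 × 10^-3 mol, y = 2.885 × 10^-3 mol
mass of CaCO3 = 7.081 × 10^-3 × 100.09 = 0.7088 g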